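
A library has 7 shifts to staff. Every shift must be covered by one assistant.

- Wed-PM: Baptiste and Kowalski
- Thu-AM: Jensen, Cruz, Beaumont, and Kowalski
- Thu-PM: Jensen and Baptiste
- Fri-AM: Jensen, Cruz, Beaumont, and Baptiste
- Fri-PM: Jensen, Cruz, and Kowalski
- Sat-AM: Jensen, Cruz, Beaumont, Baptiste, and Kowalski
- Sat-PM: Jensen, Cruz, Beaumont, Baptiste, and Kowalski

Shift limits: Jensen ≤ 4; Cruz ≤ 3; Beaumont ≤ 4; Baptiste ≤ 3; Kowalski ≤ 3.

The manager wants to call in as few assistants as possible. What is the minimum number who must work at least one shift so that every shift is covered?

2

7 slots to fill and no one can take more than 4, so at least ⌈7/4⌉ = 2 assistants are needed.
Jensen and Baptiste alone can cover everything: Wed-PM→Baptiste, Thu-AM→Jensen, Thu-PM→Jensen, Fri-AM→Jensen, Fri-PM→Jensen, Sat-AM→Baptiste, Sat-PM→Baptiste.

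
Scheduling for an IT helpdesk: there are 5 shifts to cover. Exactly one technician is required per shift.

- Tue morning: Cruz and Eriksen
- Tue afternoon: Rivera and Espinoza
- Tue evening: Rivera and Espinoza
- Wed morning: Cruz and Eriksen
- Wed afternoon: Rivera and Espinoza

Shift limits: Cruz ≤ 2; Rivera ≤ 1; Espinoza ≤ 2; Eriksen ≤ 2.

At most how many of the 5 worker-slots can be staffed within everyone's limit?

5

Total capacity across all technicians is 2+1+2+2 = 7, and 5 slots are needed, so at most 5 can be filled.
An assignment achieving 5: Tue morning→Cruz, Tue afternoon→Rivera, Tue evening→Espinoza, Wed morning→Cruz, Wed afternoon→Espinoza.
Loads: Cruz 2/2, Rivera 1/1, Espinoza 2/2, Eriksen 0/2.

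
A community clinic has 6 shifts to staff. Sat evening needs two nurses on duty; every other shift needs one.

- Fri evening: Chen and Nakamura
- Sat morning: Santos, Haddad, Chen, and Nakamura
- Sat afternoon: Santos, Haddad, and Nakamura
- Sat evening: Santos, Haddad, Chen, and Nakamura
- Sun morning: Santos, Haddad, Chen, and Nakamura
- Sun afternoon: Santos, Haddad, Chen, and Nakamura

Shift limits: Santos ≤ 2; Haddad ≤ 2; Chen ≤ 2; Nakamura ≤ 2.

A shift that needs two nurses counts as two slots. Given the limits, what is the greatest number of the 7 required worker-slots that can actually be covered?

Total capacity across all nurses is 2+2+2+2 = 8, and 7 slots are needed, so at most 7 can be filled.
An assignment achieving 7: Fri evening→Chen, Sat morning→Santos, Sat afternoon→Santos, Sat evening→Haddad+Chen, Sun morning→Haddad, Sun afternoon→Nakamura.
Loads: Santos 2/2, Haddad 2/2, Chen 2/2, Nakamura 1/2.

7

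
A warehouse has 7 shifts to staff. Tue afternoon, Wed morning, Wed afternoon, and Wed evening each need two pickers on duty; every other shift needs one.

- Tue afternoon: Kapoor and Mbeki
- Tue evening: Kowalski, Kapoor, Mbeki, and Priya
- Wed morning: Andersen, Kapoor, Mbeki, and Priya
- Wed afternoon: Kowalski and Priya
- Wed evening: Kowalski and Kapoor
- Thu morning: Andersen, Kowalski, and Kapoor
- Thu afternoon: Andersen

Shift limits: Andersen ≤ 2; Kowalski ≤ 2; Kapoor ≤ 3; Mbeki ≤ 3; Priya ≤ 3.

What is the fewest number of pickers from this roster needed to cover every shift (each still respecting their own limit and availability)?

11 slots to fill and no one can take more than 3, so at least ⌈11/3⌉ = 4 pickers are needed.
Shifts {Tue afternoon, Wed afternoon, Thu afternoon} need 5 slots, but among the pickers available for them (Andersen, Kowalski, Kapoor, Mbeki, and Priya) any 4 together supply at most 4. So 4 pickers are not enough.
Andersen, Kowalski, Kapoor, Mbeki, and Priya alone can cover everything: Tue afternoon→Kapoor+Mbeki, Tue evening→Kapoor, Wed morning→Mbeki+Priya, Wed afternoon→Kowalski+Priya, Wed evening→Kowalski+Kapoor, Thu morning→Andersen, Thu afternoon→Andersen.

5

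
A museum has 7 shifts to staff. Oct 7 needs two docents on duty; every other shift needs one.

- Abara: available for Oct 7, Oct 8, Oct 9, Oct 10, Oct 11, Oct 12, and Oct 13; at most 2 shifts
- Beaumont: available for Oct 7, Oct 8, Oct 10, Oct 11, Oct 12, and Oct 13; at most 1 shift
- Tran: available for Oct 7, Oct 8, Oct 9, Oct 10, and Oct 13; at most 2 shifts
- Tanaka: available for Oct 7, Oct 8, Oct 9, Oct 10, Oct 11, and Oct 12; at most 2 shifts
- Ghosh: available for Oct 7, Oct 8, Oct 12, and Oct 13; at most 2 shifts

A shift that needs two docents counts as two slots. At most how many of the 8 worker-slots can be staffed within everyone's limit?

8

Total capacity across all docents is 2+1+2+2+2 = 9, and 8 slots are needed, so at most 8 can be filled.
An assignment achieving 8: Oct 7→Tran+Tanaka, Oct 8→Ghosh, Oct 9→Abara, Oct 10→Beaumont, Oct 11→Abara, Oct 12→Tanaka, Oct 13→Tran.
Loads: Abara 2/2, Beaumont 1/1, Tran 2/2, Tanaka 2/2, Ghosh 1/2.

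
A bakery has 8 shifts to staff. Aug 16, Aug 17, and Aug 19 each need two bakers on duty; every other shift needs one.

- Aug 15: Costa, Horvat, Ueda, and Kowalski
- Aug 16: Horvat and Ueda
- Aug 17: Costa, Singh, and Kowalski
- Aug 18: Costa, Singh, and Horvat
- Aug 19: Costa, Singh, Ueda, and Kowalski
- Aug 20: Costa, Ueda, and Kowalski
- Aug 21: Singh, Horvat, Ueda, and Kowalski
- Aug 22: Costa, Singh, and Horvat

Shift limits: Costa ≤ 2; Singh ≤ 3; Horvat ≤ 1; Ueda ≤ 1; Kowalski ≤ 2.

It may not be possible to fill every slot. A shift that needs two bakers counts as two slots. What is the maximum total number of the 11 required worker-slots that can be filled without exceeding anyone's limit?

9

Total capacity across all bakers is 2+3+1+1+2 = 9, and 11 slots are needed, so at most 9 can be filled.
An assignment achieving 9: Aug 15→Kowalski, Aug 16→Horvat+Ueda, Aug 17→Costa+Singh, Aug 18→Costa, Aug 19→Singh, Aug 20→Kowalski, Aug 22→Singh.
Loads: Costa 2/2, Singh 3/3, Horvat 1/1, Ueda 1/1, Kowalski 2/2.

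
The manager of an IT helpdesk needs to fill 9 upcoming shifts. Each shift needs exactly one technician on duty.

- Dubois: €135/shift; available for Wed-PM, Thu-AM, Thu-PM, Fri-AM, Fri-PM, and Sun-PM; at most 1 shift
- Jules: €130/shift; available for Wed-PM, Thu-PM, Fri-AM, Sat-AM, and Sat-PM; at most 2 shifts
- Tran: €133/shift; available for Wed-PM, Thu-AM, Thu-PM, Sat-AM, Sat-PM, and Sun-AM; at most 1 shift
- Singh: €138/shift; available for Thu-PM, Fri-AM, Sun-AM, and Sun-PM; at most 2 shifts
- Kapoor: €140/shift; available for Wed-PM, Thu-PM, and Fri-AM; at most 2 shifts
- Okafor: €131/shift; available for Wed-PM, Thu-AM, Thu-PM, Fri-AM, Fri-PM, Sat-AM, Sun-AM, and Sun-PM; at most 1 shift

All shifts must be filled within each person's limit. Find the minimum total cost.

€1215

Picking the cheapest available technician for each shift independently would cost €1174, but that ignores the shift limits.
An optimal schedule: Wed-PM→Kapoor, Thu-AM→Tran, Thu-PM→Okafor, Fri-AM→Kapoor, Fri-PM→Dubois, Sat-AM→Jules, Sat-PM→Jules, Sun-AM→Singh, Sun-PM→Singh.
Total: 140 + 133 + 131 + 140 + 135 + 130 + 130 + 138 + 138 = €1215.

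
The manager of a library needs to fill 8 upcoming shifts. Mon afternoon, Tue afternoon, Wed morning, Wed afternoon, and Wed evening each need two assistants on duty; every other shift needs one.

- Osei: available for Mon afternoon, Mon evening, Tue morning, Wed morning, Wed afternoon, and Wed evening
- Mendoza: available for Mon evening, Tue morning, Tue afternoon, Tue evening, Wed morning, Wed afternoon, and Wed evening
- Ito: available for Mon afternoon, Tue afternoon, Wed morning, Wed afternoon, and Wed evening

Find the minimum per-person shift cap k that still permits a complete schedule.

With 3 assistants and 13 worker-slots to fill, someone must work at least ⌈13/3⌉ = 5 shifts, so k ≥ 5.
k = 5 works: Mon afternoon→Osei+Ito, Mon evening→Osei, Tue morning→Osei, Tue afternoon→Mendoza+Ito, Tue evening→Mendoza, Wed morning→Osei+Mendoza, Wed afternoon→Osei+Mendoza, Wed evening→Mendoza+Ito.
Loads: Osei 5, Mendoza 5, Ito 3 — all ≤ 5.

5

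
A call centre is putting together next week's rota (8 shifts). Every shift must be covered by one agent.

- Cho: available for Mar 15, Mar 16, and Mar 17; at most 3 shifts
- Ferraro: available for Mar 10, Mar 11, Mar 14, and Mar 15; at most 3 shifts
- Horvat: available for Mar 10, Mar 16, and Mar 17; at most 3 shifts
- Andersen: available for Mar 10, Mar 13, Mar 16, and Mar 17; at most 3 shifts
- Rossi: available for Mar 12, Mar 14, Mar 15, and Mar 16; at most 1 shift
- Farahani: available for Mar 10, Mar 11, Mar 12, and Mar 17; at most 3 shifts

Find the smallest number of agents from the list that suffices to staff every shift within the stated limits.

3

8 slots to fill and no one can take more than 3, so at least ⌈8/3⌉ = 3 agents are needed.
Ferraro, Andersen, and Farahani alone can cover everything: Mar 10→Farahani, Mar 11→Ferraro, Mar 12→Farahani, Mar 13→Andersen, Mar 14→Ferraro, Mar 15→Ferraro, Mar 16→Andersen, Mar 17→Andersen.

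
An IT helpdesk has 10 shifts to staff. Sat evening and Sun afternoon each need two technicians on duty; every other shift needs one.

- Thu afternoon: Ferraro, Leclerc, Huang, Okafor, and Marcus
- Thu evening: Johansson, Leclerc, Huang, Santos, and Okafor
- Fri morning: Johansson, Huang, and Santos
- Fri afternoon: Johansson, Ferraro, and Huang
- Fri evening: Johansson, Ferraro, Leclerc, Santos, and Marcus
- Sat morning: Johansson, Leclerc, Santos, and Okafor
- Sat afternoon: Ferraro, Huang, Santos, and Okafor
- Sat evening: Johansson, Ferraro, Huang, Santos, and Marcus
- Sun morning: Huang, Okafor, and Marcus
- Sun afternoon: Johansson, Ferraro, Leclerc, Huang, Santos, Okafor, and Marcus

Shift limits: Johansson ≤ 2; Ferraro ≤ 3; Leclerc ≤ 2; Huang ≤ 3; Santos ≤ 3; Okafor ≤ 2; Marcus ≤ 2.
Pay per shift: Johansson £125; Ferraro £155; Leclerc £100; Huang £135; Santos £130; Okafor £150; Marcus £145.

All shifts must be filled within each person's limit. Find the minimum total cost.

Picking the cheapest available technician for each shift independently would cost £1395, but that ignores the shift limits.
An optimal schedule: Thu afternoon→Leclerc, Thu evening→Santos, Fri morning→Johansson, Fri afternoon→Johansson, Fri evening→Santos, Sat morning→Leclerc, Sat afternoon→Santos, Sat evening→Huang+Marcus, Sun morning→Huang, Sun afternoon→Huang+Marcus.
Total: 100 + 130 + 125 + 125 + 130 + 100 + 130 + 135 + 145 + 135 + 135 + 145 = £1535.

£1535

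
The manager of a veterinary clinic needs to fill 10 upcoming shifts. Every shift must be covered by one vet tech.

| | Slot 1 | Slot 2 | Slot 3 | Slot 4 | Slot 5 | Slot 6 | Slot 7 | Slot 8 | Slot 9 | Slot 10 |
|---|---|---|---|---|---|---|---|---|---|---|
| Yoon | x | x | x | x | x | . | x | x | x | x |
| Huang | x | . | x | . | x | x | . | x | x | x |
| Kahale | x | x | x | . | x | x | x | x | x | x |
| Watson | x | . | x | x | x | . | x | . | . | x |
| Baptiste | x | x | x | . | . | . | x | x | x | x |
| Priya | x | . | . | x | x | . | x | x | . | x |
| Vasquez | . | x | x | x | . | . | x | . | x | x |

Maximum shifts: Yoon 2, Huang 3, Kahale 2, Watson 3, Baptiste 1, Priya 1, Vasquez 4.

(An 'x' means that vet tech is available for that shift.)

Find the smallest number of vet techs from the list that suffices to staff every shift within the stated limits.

10 slots to fill and no one can take more than 4, so at least ⌈10/4⌉ = 3 vet techs are needed.
Huang, Watson, and Vasquez alone can cover everything: Slot 1→Huang, Slot 2→Vasquez, Slot 3→Vasquez, Slot 4→Watson, Slot 5→Watson, Slot 6→Huang, Slot 7→Watson, Slot 8→Huang, Slot 9→Vasquez, Slot 10→Vasquez.

3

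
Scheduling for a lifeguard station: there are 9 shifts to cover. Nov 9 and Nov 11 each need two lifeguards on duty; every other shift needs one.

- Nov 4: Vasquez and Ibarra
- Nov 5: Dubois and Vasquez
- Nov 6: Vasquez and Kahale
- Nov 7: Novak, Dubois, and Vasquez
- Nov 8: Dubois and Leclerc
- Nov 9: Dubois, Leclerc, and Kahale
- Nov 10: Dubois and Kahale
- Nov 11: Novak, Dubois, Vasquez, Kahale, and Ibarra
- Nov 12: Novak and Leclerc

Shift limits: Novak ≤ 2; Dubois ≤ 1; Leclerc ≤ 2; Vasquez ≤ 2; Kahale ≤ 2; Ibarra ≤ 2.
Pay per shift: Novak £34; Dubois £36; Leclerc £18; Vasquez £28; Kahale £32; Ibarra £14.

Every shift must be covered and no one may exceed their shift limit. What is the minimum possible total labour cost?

Picking the cheapest available lifeguard for each shift independently would cost £258, but that ignores the shift limits.
An optimal schedule: Nov 4→Ibarra, Nov 5→Dubois, Nov 6→Vasquez, Nov 7→Novak, Nov 8→Leclerc, Nov 9→Leclerc+Kahale, Nov 10→Kahale, Nov 11→Vasquez+Ibarra, Nov 12→Novak.
Total: 14 + 36 + 28 + 34 + 18 + 18 + 32 + 32 + 28 + 14 + 34 = £288.

£288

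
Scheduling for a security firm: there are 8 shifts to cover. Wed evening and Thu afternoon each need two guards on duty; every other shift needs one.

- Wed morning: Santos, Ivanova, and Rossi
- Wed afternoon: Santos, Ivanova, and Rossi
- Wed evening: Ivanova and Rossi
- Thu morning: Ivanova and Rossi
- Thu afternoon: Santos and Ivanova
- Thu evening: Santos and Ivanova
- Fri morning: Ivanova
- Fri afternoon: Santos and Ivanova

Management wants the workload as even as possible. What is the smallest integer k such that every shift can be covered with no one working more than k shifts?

4

With 3 guards and 10 worker-slots to fill, someone must work at least ⌈10/3⌉ = 4 shifts, so k ≥ 4.
k = 4 works: Wed morning→Santos, Wed afternoon→Rossi, Wed evening→Ivanova+Rossi, Thu morning→Ivanova, Thu afternoon→Santos+Ivanova, Thu evening→Santos, Fri morning→Ivanova, Fri afternoon→Santos.
Loads: Santos 4, Ivanova 4, Rossi 2 — all ≤ 4.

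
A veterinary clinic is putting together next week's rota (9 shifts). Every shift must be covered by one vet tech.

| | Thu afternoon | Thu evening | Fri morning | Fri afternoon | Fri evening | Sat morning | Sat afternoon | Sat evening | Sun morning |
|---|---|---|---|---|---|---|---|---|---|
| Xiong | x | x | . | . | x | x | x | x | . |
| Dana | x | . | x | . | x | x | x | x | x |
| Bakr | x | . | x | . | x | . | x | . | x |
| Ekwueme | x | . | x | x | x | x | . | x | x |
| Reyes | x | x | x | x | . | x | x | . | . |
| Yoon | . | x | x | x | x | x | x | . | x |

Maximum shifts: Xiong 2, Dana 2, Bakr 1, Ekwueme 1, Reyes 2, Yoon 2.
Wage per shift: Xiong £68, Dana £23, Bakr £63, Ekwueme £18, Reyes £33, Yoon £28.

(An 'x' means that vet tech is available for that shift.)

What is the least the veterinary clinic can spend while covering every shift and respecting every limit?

Picking the cheapest available vet tech for each shift independently would cost £177, but that ignores the shift limits.
An optimal schedule: Thu afternoon→Reyes, Thu evening→Yoon, Fri morning→Yoon, Fri afternoon→Ekwueme, Fri evening→Bakr, Sat morning→Reyes, Sat afternoon→Xiong, Sat evening→Dana, Sun morning→Dana.
Total: 33 + 28 + 28 + 18 + 63 + 33 + 68 + 23 + 23 = £317.

£317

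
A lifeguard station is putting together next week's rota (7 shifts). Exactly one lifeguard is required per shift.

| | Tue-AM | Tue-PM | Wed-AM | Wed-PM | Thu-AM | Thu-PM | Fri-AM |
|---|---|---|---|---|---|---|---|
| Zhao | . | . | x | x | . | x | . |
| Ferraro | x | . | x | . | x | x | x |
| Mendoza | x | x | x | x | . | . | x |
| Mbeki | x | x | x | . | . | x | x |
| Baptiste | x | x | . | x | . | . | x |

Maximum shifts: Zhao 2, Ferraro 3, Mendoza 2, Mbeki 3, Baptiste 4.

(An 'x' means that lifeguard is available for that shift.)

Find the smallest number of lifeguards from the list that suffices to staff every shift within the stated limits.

2

7 slots to fill and no one can take more than 4, so at least ⌈7/4⌉ = 2 lifeguards are needed.
Ferraro and Baptiste alone can cover everything: Tue-AM→Baptiste, Tue-PM→Baptiste, Wed-AM→Ferraro, Wed-PM→Baptiste, Thu-AM→Ferraro, Thu-PM→Ferraro, Fri-AM→Baptiste.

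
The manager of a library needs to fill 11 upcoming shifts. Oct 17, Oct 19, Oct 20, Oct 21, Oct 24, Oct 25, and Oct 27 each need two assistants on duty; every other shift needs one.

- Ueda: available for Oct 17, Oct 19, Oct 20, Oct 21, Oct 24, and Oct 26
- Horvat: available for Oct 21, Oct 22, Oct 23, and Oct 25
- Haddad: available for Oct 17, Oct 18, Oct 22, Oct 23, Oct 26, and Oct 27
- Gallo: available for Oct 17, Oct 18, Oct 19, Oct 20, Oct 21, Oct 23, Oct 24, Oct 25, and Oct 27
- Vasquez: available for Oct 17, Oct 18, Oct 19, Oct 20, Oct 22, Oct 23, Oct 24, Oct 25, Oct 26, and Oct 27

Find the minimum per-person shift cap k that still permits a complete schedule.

4

With 5 assistants and 18 worker-slots to fill, someone must work at least ⌈18/5⌉ = 4 shifts, so k ≥ 4.
k = 4 works: Oct 17→Haddad+Vasquez, Oct 18→Haddad, Oct 19→Ueda+Gallo, Oct 20→Ueda+Gallo, Oct 21→Ueda+Horvat, Oct 22→Horvat, Oct 23→Horvat, Oct 24→Ueda+Gallo, Oct 25→Horvat+Gallo, Oct 26→Haddad, Oct 27→Haddad+Vasquez.
Loads: Ueda 4, Horvat 4, Haddad 4, Gallo 4, Vasquez 2 — all ≤ 4.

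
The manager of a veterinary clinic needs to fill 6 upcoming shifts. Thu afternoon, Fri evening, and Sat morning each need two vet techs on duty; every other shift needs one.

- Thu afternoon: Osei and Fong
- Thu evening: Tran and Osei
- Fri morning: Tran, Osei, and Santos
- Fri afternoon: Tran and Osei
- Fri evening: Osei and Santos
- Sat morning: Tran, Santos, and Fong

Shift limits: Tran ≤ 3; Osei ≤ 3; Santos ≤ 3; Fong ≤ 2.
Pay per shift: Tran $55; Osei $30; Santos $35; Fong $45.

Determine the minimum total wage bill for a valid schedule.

$340

Thu afternoon can only be covered by Osei and Fong, so that assignment is forced.
Fri evening can only be covered by Osei and Santos, so that assignment is forced.
Picking the cheapest available vet tech for each shift independently would cost $310, but that ignores the shift limits.
An optimal schedule: Thu afternoon→Osei+Fong, Thu evening→Osei, Fri morning→Santos, Fri afternoon→Tran, Fri evening→Osei+Santos, Sat morning→Santos+Fong.
Total: 30 + 45 + 30 + 35 + 55 + 30 + 35 + 35 + 45 = $340.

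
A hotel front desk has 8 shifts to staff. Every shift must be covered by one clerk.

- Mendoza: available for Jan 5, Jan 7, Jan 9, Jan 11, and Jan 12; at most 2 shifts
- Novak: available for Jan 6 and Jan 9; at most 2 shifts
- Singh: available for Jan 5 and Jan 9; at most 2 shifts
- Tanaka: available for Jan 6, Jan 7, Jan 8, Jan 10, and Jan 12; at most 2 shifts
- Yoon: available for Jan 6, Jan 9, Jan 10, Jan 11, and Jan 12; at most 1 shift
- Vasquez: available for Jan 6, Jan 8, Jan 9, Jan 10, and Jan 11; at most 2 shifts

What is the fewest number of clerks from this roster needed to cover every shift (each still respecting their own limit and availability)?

4

8 slots to fill and no one can take more than 2, so at least ⌈8/2⌉ = 4 clerks are needed.
Mendoza, Novak, Tanaka, and Vasquez alone can cover everything: Jan 5→Mendoza, Jan 6→Novak, Jan 7→Mendoza, Jan 8→Tanaka, Jan 9→Novak, Jan 10→Vasquez, Jan 11→Vasquez, Jan 12→Tanaka.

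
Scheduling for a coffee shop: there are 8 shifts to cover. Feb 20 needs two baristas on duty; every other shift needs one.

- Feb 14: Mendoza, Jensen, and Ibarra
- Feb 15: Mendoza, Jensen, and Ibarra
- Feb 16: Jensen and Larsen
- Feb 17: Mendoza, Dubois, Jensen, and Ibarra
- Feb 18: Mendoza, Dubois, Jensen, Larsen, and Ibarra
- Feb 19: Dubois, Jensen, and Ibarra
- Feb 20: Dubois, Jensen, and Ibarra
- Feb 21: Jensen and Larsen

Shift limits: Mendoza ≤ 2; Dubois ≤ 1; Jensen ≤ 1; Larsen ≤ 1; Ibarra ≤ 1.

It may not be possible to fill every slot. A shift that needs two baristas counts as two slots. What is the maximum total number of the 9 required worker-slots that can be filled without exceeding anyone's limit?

6

Total capacity across all baristas is 2+1+1+1+1 = 6, and 9 slots are needed, so at most 6 can be filled.
An assignment achieving 6: Feb 14→Mendoza, Feb 15→Mendoza, Feb 16→Jensen, Feb 19→Dubois, Feb 20→Ibarra, Feb 21→Larsen.
Loads: Mendoza 2/2, Dubois 1/1, Jensen 1/1, Larsen 1/1, Ibarra 1/1.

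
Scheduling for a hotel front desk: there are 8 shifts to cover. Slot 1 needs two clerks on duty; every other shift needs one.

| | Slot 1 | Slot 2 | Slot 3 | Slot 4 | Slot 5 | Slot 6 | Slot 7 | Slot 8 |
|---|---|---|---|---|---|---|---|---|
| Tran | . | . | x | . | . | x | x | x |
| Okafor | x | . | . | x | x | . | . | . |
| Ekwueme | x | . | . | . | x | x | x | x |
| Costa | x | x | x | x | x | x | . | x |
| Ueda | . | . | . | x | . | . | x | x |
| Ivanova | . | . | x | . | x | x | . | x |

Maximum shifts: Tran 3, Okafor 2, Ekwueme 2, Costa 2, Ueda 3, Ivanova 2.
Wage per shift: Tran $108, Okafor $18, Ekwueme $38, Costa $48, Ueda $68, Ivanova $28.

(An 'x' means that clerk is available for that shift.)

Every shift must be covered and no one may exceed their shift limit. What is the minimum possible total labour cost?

Slot 2 can only be covered by Costa, so that assignment is forced.
Picking the cheapest available clerk for each shift independently would cost $262, but that ignores the shift limits.
An optimal schedule: Slot 1→Okafor+Ekwueme, Slot 2→Costa, Slot 3→Ivanova, Slot 4→Okafor, Slot 5→Ivanova, Slot 6→Costa, Slot 7→Ekwueme, Slot 8→Ueda.
Total: 18 + 38 + 48 + 28 + 18 + 28 + 48 + 38 + 68 = $332.

$332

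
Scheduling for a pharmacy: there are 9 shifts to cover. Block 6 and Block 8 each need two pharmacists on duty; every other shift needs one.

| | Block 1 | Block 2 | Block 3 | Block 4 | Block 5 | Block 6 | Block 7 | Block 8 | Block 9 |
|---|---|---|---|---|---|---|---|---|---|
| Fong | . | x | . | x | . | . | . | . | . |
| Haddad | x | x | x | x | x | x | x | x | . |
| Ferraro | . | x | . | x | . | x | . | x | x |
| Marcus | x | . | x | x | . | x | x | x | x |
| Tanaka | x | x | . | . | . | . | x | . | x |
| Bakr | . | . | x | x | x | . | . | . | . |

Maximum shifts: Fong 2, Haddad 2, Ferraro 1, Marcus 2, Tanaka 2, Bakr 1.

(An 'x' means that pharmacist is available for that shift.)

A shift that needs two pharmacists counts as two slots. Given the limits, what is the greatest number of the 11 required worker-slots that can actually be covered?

10

Total capacity across all pharmacists is 2+2+1+2+2+1 = 10, and 11 slots are needed, so at most 10 can be filled.
An assignment achieving 10: Block 1→Haddad, Block 2→Fong, Block 3→Bakr, Block 4→Fong, Block 5→Haddad, Block 6→Ferraro+Marcus, Block 7→Tanaka, Block 8→Marcus, Block 9→Tanaka.
Loads: Fong 2/2, Haddad 2/2, Ferraro 1/1, Marcus 2/2, Tanaka 2/2, Bakr 1/1.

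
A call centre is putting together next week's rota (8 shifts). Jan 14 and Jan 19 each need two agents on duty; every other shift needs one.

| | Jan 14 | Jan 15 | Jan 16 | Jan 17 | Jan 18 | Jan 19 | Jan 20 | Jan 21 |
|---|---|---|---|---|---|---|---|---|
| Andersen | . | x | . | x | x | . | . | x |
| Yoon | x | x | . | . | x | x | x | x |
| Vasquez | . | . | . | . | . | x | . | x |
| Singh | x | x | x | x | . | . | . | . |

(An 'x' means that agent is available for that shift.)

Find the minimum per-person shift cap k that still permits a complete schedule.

3

With 4 agents and 10 worker-slots to fill, someone must work at least ⌈10/4⌉ = 3 shifts, so k ≥ 3.
k = 3 works: Jan 14→Yoon+Singh, Jan 15→Andersen, Jan 16→Singh, Jan 17→Andersen, Jan 18→Andersen, Jan 19→Yoon+Vasquez, Jan 20→Yoon, Jan 21→Vasquez.
Loads: Andersen 3, Yoon 3, Vasquez 2, Singh 2 — all ≤ 3.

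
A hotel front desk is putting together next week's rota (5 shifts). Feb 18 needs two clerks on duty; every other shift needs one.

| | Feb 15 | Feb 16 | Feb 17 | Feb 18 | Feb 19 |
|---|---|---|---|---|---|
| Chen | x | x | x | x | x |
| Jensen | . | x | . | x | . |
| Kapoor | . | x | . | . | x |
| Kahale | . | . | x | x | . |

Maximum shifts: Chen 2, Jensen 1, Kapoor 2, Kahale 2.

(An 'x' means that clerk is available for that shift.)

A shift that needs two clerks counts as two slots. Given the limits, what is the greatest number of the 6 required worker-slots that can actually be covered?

6

Total capacity across all clerks is 2+1+2+2 = 7, and 6 slots are needed, so at most 6 can be filled.
An assignment achieving 6: Feb 15→Chen, Feb 16→Kapoor, Feb 17→Chen, Feb 18→Jensen+Kahale, Feb 19→Kapoor.
Loads: Chen 2/2, Jensen 1/1, Kapoor 2/2, Kahale 1/2.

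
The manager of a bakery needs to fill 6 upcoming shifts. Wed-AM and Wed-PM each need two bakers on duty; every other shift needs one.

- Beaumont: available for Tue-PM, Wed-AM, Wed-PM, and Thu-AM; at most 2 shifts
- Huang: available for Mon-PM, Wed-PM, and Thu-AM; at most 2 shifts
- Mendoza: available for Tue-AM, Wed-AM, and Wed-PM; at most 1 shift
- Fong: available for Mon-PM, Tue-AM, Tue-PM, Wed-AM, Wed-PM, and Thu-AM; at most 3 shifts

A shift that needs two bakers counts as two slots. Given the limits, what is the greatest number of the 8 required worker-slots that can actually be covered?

8

Total capacity across all bakers is 2+2+1+3 = 8, and 8 slots are needed, so at most 8 can be filled.
An assignment achieving 8: Mon-PM→Huang, Tue-AM→Mendoza, Tue-PM→Beaumont, Wed-AM→Beaumont+Fong, Wed-PM→Huang+Fong, Thu-AM→Fong.
Loads: Beaumont 2/2, Huang 2/2, Mendoza 1/1, Fong 3/3.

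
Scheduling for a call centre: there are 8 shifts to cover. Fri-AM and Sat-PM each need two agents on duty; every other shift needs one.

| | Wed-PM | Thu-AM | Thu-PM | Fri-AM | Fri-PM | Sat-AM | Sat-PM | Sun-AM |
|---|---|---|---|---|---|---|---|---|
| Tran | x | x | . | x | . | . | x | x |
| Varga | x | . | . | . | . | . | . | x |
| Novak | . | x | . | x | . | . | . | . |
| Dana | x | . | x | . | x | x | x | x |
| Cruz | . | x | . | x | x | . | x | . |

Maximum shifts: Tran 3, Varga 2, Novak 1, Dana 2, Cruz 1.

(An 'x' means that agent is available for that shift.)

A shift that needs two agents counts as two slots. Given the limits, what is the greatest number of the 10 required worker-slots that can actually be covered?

Total capacity across all agents is 3+2+1+2+1 = 9, and 10 slots are needed, so at most 9 can be filled.
An assignment achieving 9: Wed-PM→Varga, Thu-AM→Tran, Thu-PM→Dana, Fri-AM→Tran+Novak, Fri-PM→Cruz, Sat-AM→Dana, Sat-PM→Tran, Sun-AM→Varga.
Loads: Tran 3/3, Varga 2/2, Novak 1/1, Dana 2/2, Cruz 1/1.

9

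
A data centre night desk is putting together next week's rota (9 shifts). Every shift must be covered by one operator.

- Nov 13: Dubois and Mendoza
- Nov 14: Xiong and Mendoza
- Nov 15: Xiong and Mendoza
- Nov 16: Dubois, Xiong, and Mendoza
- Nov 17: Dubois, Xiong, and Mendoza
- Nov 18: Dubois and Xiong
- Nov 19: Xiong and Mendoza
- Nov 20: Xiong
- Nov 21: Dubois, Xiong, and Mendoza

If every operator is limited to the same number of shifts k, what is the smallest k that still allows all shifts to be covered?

3

With 3 operators and 9 worker-slots to fill, someone must work at least ⌈9/3⌉ = 3 shifts, so k ≥ 3.
k = 3 works: Nov 13→Dubois, Nov 14→Xiong, Nov 15→Xiong, Nov 16→Dubois, Nov 17→Mendoza, Nov 18→Dubois, Nov 19→Mendoza, Nov 20→Xiong, Nov 21→Mendoza.
Loads: Dubois 3, Xiong 3, Mendoza 3 — all ≤ 3.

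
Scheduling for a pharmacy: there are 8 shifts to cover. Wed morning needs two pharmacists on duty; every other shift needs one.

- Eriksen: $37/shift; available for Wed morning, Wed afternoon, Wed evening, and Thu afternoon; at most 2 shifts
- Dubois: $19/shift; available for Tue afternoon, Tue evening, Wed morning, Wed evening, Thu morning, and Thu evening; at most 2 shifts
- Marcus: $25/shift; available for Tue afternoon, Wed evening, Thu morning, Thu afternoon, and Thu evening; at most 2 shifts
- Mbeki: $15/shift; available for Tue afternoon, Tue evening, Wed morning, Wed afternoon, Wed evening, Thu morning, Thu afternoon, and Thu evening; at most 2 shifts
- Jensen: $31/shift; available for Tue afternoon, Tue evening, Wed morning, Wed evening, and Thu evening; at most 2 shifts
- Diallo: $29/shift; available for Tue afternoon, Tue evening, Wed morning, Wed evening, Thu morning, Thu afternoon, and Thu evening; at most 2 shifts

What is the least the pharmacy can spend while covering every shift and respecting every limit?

$207

Picking the cheapest available pharmacist for each shift independently would cost $139, but that ignores the shift limits.
An optimal schedule: Tue afternoon→Dubois, Tue evening→Mbeki, Wed morning→Diallo+Jensen, Wed afternoon→Mbeki, Wed evening→Diallo, Thu morning→Dubois, Thu afternoon→Marcus, Thu evening→Marcus.
Total: 19 + 15 + 29 + 31 + 15 + 29 + 19 + 25 + 25 = $207.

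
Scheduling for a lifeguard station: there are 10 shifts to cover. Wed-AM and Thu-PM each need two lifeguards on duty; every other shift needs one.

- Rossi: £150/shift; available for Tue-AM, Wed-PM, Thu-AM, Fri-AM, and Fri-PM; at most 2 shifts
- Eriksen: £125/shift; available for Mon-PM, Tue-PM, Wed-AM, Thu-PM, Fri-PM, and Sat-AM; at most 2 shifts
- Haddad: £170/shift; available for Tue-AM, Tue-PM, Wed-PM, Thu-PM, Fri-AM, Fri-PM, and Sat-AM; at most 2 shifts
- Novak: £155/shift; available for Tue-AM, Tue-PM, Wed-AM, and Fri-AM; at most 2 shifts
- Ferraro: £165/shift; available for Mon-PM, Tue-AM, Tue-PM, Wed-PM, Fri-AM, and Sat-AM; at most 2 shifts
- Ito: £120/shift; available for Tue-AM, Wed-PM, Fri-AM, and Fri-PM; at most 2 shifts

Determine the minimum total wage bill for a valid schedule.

Wed-AM can only be covered by Eriksen and Novak, so that assignment is forced.
Thu-AM can only be covered by Rossi, so that assignment is forced.
Thu-PM can only be covered by Eriksen and Haddad, so that assignment is forced.
Picking the cheapest available lifeguard for each shift independently would cost £1580, but that ignores the shift limits.
An optimal schedule: Mon-PM→Ferraro, Tue-AM→Ferraro, Tue-PM→Novak, Wed-AM→Eriksen+Novak, Wed-PM→Rossi, Thu-AM→Rossi, Thu-PM→Eriksen+Haddad, Fri-AM→Ito, Fri-PM→Ito, Sat-AM→Haddad.
Total: 165 + 165 + 155 + 125 + 155 + 150 + 150 + 125 + 170 + 120 + 120 + 170 = £1770.

£1770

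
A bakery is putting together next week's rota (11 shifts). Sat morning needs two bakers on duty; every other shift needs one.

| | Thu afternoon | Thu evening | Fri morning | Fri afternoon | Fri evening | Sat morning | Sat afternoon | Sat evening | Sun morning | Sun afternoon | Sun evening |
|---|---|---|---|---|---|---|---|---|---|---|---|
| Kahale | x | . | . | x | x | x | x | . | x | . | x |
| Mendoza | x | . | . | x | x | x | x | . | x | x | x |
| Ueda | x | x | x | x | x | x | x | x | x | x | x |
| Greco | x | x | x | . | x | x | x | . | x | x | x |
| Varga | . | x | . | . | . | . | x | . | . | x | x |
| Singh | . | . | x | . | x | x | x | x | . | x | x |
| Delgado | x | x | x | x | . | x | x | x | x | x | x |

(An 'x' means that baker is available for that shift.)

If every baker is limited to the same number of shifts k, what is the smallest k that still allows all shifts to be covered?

2

With 7 bakers and 12 worker-slots to fill, someone must work at least ⌈12/7⌉ = 2 shifts, so k ≥ 2.
k = 2 works: Thu afternoon→Kahale, Thu evening→Ueda, Fri morning→Greco, Fri afternoon→Kahale, Fri evening→Mendoza, Sat morning→Singh+Delgado, Sat afternoon→Varga, Sat evening→Ueda, Sun morning→Mendoza, Sun afternoon→Greco, Sun evening→Varga.
Loads: Kahale 2, Mendoza 2, Ueda 2, Greco 2, Varga 2, Singh 1, Delgado 1 — all ≤ 2.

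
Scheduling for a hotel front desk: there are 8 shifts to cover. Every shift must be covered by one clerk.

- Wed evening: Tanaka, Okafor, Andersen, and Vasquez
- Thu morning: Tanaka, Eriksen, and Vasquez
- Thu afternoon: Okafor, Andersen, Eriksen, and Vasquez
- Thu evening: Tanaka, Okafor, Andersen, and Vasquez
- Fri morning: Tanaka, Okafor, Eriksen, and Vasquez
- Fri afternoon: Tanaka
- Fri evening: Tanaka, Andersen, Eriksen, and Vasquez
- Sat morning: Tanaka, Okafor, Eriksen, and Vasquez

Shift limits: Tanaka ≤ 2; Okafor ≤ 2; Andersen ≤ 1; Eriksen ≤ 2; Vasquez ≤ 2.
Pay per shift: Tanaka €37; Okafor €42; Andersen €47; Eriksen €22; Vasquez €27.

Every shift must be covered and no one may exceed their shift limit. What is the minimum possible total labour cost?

Fri afternoon can only be covered by Tanaka, so that assignment is forced.
Picking the cheapest available clerk for each shift independently would cost €201, but that ignores the shift limits.
An optimal schedule: Wed evening→Vasquez, Thu morning→Eriksen, Thu afternoon→Eriksen, Thu evening→Vasquez, Fri morning→Okafor, Fri afternoon→Tanaka, Fri evening→Tanaka, Sat morning→Okafor.
Total: 27 + 22 + 22 + 27 + 42 + 37 + 37 + 42 = €256.

€256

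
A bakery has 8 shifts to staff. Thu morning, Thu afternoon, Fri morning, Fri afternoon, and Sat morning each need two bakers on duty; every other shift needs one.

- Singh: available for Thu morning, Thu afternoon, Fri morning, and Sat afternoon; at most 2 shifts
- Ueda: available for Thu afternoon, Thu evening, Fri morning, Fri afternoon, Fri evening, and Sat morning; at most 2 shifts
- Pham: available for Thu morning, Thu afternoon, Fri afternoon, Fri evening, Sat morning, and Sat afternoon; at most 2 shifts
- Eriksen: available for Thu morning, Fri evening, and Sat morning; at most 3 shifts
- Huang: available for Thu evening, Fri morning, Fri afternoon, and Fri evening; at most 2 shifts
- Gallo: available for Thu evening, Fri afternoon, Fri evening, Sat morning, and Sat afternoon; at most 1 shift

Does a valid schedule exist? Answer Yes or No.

No

Total capacity is 2+2+2+3+2+1 = 12 but 13 worker-slots are needed — infeasible.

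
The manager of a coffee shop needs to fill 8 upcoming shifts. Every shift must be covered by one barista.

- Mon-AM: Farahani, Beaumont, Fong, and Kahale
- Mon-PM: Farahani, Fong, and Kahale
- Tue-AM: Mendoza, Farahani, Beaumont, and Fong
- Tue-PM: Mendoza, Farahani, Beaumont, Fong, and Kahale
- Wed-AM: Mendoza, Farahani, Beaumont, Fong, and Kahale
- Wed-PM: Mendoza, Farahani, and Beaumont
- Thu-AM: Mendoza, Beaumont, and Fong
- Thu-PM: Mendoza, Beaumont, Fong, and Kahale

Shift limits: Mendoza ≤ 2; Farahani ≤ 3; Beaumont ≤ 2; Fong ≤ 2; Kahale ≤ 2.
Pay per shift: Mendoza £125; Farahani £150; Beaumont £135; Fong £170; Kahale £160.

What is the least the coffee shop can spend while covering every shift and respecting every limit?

Picking the cheapest available barista for each shift independently would cost £1035, but that ignores the shift limits.
An optimal schedule: Mon-AM→Beaumont, Mon-PM→Farahani, Tue-AM→Beaumont, Tue-PM→Farahani, Wed-AM→Farahani, Wed-PM→Mendoza, Thu-AM→Mendoza, Thu-PM→Kahale.
Total: 135 + 150 + 135 + 150 + 150 + 125 + 125 + 160 = £1130.

£1130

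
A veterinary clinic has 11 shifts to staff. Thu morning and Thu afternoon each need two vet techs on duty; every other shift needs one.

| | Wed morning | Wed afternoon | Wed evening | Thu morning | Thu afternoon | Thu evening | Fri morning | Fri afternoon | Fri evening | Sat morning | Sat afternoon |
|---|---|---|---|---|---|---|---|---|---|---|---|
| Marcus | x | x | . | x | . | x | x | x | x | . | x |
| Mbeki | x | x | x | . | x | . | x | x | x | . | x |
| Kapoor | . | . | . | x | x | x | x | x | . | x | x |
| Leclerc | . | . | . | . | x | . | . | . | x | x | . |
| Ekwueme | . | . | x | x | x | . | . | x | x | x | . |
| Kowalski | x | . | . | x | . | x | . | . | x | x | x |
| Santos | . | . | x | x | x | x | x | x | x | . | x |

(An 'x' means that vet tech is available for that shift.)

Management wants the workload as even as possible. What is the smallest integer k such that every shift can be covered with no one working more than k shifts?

With 7 vet techs and 13 worker-slots to fill, someone must work at least ⌈13/7⌉ = 2 shifts, so k ≥ 2.
k = 2 works: Wed morning→Marcus, Wed afternoon→Marcus, Wed evening→Mbeki, Thu morning→Ekwueme+Kowalski, Thu afternoon→Leclerc+Santos, Thu evening→Kapoor, Fri morning→Mbeki, Fri afternoon→Ekwueme, Fri evening→Leclerc, Sat morning→Kapoor, Sat afternoon→Kowalski.
Loads: Marcus 2, Mbeki 2, Kapoor 2, Leclerc 2, Ekwueme 2, Kowalski 2, Santos 1 — all ≤ 2.

2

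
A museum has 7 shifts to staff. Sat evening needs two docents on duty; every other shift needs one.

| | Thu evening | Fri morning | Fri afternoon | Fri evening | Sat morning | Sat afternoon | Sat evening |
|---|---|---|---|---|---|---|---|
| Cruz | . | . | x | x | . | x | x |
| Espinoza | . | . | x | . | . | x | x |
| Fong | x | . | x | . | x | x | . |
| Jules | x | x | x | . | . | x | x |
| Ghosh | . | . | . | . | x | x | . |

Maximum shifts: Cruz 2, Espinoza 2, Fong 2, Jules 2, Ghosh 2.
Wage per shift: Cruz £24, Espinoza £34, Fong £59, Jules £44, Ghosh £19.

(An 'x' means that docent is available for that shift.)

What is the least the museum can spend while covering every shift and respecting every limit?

Fri morning can only be covered by Jules, so that assignment is forced.
Fri evening can only be covered by Cruz, so that assignment is forced.
Picking the cheapest available docent for each shift independently would cost £232, but that ignores the shift limits.
An optimal schedule: Thu evening→Jules, Fri morning→Jules, Fri afternoon→Espinoza, Fri evening→Cruz, Sat morning→Ghosh, Sat afternoon→Ghosh, Sat evening→Cruz+Espinoza.
Total: 44 + 44 + 34 + 24 + 19 + 19 + 24 + 34 = £242.

£242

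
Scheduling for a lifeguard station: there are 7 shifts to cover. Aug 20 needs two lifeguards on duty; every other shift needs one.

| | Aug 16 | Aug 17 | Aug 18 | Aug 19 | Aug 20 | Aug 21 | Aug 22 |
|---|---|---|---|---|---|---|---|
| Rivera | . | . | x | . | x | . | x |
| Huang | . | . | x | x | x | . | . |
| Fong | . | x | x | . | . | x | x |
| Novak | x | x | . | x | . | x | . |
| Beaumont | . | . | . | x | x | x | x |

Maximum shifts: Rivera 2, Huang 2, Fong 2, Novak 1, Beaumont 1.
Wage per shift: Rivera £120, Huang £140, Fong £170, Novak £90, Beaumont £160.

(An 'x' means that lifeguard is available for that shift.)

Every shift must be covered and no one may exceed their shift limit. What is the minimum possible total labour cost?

Aug 16 can only be covered by Novak, so that assignment is forced.
Picking the cheapest available lifeguard for each shift independently would cost £860, but that ignores the shift limits.
An optimal schedule: Aug 16→Novak, Aug 17→Fong, Aug 18→Rivera, Aug 19→Huang, Aug 20→Rivera+Huang, Aug 21→Fong, Aug 22→Beaumont.
Total: 90 + 170 + 120 + 140 + 120 + 140 + 170 + 160 = £1110.

£1110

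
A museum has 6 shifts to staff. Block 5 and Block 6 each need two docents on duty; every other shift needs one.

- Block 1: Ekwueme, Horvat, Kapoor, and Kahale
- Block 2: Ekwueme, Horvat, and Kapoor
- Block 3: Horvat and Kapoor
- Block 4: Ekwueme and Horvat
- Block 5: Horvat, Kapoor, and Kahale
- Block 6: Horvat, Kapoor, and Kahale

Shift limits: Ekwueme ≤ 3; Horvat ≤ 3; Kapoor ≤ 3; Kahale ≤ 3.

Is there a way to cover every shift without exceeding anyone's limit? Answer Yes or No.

Yes

One valid schedule: Block 1→Ekwueme, Block 2→Ekwueme, Block 3→Horvat, Block 4→Ekwueme, Block 5→Horvat+Kapoor, Block 6→Horvat+Kapoor.
Loads: Ekwueme 3/3, Horvat 3/3, Kapoor 2/3, Kahale 0/3 — all within limits.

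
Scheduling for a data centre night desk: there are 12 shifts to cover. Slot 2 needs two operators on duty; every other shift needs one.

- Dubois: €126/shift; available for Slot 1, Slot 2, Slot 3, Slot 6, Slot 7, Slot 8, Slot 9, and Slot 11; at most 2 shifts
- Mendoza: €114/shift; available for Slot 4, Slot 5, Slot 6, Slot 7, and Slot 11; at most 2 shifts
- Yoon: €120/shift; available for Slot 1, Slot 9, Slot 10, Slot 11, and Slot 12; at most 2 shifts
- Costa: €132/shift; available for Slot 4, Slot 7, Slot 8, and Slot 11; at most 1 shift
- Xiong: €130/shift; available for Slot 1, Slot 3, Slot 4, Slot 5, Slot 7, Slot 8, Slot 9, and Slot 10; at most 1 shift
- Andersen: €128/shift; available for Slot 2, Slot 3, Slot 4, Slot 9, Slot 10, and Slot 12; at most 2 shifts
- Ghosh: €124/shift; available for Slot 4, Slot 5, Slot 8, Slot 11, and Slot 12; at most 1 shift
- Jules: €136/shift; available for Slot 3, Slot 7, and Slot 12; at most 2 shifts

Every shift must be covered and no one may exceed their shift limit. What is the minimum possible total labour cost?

Slot 2 can only be covered by Dubois and Andersen, so that assignment is forced.
Picking the cheapest available operator for each shift independently would cost €1554, but that ignores the shift limits.
An optimal schedule: Slot 1→Yoon, Slot 2→Dubois+Andersen, Slot 3→Xiong, Slot 4→Mendoza, Slot 5→Mendoza, Slot 6→Dubois, Slot 7→Jules, Slot 8→Costa, Slot 9→Andersen, Slot 10→Yoon, Slot 11→Ghosh, Slot 12→Jules.
Total: 120 + 126 + 128 + 130 + 114 + 114 + 126 + 136 + 132 + 128 + 120 + 124 + 136 = €1634.

€1634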